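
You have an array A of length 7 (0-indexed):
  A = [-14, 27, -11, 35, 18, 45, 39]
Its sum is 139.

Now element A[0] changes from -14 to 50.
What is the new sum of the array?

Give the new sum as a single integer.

Old value at index 0: -14
New value at index 0: 50
Delta = 50 - -14 = 64
New sum = old_sum + delta = 139 + (64) = 203

Answer: 203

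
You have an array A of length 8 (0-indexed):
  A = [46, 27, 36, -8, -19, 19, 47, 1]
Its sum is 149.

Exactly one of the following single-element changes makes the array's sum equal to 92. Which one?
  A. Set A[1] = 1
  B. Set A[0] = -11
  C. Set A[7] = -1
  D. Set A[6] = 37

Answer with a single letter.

Answer: B

Derivation:
Option A: A[1] 27->1, delta=-26, new_sum=149+(-26)=123
Option B: A[0] 46->-11, delta=-57, new_sum=149+(-57)=92 <-- matches target
Option C: A[7] 1->-1, delta=-2, new_sum=149+(-2)=147
Option D: A[6] 47->37, delta=-10, new_sum=149+(-10)=139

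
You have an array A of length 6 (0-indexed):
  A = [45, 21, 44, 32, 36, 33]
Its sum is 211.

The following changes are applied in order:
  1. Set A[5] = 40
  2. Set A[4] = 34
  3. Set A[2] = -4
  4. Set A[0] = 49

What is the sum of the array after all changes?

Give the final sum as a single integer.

Answer: 172

Derivation:
Initial sum: 211
Change 1: A[5] 33 -> 40, delta = 7, sum = 218
Change 2: A[4] 36 -> 34, delta = -2, sum = 216
Change 3: A[2] 44 -> -4, delta = -48, sum = 168
Change 4: A[0] 45 -> 49, delta = 4, sum = 172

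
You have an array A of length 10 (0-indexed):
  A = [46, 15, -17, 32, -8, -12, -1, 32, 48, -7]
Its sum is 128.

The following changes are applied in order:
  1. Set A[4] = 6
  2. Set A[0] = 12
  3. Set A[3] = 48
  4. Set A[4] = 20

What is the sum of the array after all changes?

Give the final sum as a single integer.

Answer: 138

Derivation:
Initial sum: 128
Change 1: A[4] -8 -> 6, delta = 14, sum = 142
Change 2: A[0] 46 -> 12, delta = -34, sum = 108
Change 3: A[3] 32 -> 48, delta = 16, sum = 124
Change 4: A[4] 6 -> 20, delta = 14, sum = 138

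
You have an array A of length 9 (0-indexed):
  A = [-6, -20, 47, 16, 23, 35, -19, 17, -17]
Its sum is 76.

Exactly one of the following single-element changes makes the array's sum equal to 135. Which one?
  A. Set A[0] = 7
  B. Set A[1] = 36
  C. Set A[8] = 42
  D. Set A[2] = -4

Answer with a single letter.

Answer: C

Derivation:
Option A: A[0] -6->7, delta=13, new_sum=76+(13)=89
Option B: A[1] -20->36, delta=56, new_sum=76+(56)=132
Option C: A[8] -17->42, delta=59, new_sum=76+(59)=135 <-- matches target
Option D: A[2] 47->-4, delta=-51, new_sum=76+(-51)=25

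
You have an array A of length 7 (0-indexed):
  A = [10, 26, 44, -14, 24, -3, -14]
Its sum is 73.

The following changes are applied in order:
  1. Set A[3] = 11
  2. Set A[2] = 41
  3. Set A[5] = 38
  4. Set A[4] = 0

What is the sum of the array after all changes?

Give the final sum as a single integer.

Answer: 112

Derivation:
Initial sum: 73
Change 1: A[3] -14 -> 11, delta = 25, sum = 98
Change 2: A[2] 44 -> 41, delta = -3, sum = 95
Change 3: A[5] -3 -> 38, delta = 41, sum = 136
Change 4: A[4] 24 -> 0, delta = -24, sum = 112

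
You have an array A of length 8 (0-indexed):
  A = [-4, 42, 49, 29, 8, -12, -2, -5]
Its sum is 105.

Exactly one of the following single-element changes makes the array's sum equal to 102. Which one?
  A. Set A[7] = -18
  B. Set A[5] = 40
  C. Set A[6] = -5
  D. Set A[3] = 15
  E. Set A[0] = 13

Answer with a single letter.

Option A: A[7] -5->-18, delta=-13, new_sum=105+(-13)=92
Option B: A[5] -12->40, delta=52, new_sum=105+(52)=157
Option C: A[6] -2->-5, delta=-3, new_sum=105+(-3)=102 <-- matches target
Option D: A[3] 29->15, delta=-14, new_sum=105+(-14)=91
Option E: A[0] -4->13, delta=17, new_sum=105+(17)=122

Answer: C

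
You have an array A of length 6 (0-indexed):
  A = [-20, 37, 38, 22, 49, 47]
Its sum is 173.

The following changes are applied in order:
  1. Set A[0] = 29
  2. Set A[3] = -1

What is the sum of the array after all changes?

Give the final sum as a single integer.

Initial sum: 173
Change 1: A[0] -20 -> 29, delta = 49, sum = 222
Change 2: A[3] 22 -> -1, delta = -23, sum = 199

Answer: 199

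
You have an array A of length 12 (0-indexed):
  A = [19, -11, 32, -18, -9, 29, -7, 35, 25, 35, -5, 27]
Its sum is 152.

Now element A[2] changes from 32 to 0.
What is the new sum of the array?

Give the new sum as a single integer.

Answer: 120

Derivation:
Old value at index 2: 32
New value at index 2: 0
Delta = 0 - 32 = -32
New sum = old_sum + delta = 152 + (-32) = 120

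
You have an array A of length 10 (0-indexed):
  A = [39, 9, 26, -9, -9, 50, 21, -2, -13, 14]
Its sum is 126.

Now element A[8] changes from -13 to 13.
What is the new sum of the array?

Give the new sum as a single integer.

Old value at index 8: -13
New value at index 8: 13
Delta = 13 - -13 = 26
New sum = old_sum + delta = 126 + (26) = 152

Answer: 152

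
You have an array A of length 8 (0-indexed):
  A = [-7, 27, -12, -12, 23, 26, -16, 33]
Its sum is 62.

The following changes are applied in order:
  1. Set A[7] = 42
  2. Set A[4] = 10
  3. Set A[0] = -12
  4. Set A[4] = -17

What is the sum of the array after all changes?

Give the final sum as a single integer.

Answer: 26

Derivation:
Initial sum: 62
Change 1: A[7] 33 -> 42, delta = 9, sum = 71
Change 2: A[4] 23 -> 10, delta = -13, sum = 58
Change 3: A[0] -7 -> -12, delta = -5, sum = 53
Change 4: A[4] 10 -> -17, delta = -27, sum = 26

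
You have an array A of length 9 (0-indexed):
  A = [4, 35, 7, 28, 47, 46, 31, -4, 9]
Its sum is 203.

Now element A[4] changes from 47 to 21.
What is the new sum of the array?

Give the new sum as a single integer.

Old value at index 4: 47
New value at index 4: 21
Delta = 21 - 47 = -26
New sum = old_sum + delta = 203 + (-26) = 177

Answer: 177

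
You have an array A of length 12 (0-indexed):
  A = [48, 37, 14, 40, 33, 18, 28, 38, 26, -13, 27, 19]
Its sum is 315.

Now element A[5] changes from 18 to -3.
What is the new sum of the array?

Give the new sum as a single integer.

Answer: 294

Derivation:
Old value at index 5: 18
New value at index 5: -3
Delta = -3 - 18 = -21
New sum = old_sum + delta = 315 + (-21) = 294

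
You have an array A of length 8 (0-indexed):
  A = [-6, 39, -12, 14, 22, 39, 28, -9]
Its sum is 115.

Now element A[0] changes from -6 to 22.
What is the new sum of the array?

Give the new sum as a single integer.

Answer: 143

Derivation:
Old value at index 0: -6
New value at index 0: 22
Delta = 22 - -6 = 28
New sum = old_sum + delta = 115 + (28) = 143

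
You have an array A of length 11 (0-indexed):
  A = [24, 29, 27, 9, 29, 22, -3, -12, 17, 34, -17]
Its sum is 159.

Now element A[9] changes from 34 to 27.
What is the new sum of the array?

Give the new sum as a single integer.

Old value at index 9: 34
New value at index 9: 27
Delta = 27 - 34 = -7
New sum = old_sum + delta = 159 + (-7) = 152

Answer: 152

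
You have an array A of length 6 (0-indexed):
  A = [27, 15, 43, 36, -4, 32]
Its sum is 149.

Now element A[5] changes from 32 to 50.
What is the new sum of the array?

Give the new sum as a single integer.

Old value at index 5: 32
New value at index 5: 50
Delta = 50 - 32 = 18
New sum = old_sum + delta = 149 + (18) = 167

Answer: 167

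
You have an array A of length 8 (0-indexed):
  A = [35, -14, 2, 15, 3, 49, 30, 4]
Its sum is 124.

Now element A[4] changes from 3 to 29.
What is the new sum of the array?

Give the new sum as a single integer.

Answer: 150

Derivation:
Old value at index 4: 3
New value at index 4: 29
Delta = 29 - 3 = 26
New sum = old_sum + delta = 124 + (26) = 150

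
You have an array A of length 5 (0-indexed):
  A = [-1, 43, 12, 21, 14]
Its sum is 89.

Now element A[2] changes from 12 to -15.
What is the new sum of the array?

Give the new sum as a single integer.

Answer: 62

Derivation:
Old value at index 2: 12
New value at index 2: -15
Delta = -15 - 12 = -27
New sum = old_sum + delta = 89 + (-27) = 62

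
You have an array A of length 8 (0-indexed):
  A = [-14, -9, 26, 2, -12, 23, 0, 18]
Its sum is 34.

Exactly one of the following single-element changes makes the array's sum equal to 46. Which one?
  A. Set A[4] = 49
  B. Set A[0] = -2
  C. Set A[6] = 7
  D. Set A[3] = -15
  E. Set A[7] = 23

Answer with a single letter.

Option A: A[4] -12->49, delta=61, new_sum=34+(61)=95
Option B: A[0] -14->-2, delta=12, new_sum=34+(12)=46 <-- matches target
Option C: A[6] 0->7, delta=7, new_sum=34+(7)=41
Option D: A[3] 2->-15, delta=-17, new_sum=34+(-17)=17
Option E: A[7] 18->23, delta=5, new_sum=34+(5)=39

Answer: B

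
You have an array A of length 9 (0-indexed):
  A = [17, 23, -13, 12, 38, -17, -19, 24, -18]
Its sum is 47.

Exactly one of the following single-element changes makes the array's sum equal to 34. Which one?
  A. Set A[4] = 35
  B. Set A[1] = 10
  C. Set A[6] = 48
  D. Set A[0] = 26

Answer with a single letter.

Answer: B

Derivation:
Option A: A[4] 38->35, delta=-3, new_sum=47+(-3)=44
Option B: A[1] 23->10, delta=-13, new_sum=47+(-13)=34 <-- matches target
Option C: A[6] -19->48, delta=67, new_sum=47+(67)=114
Option D: A[0] 17->26, delta=9, new_sum=47+(9)=56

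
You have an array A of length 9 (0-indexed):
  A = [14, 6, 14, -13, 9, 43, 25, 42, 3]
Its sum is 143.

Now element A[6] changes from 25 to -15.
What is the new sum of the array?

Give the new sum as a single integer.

Answer: 103

Derivation:
Old value at index 6: 25
New value at index 6: -15
Delta = -15 - 25 = -40
New sum = old_sum + delta = 143 + (-40) = 103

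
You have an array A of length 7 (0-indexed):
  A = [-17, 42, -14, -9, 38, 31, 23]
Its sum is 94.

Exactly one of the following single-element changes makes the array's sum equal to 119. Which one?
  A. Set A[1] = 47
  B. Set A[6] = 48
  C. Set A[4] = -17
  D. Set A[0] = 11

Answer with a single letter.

Answer: B

Derivation:
Option A: A[1] 42->47, delta=5, new_sum=94+(5)=99
Option B: A[6] 23->48, delta=25, new_sum=94+(25)=119 <-- matches target
Option C: A[4] 38->-17, delta=-55, new_sum=94+(-55)=39
Option D: A[0] -17->11, delta=28, new_sum=94+(28)=122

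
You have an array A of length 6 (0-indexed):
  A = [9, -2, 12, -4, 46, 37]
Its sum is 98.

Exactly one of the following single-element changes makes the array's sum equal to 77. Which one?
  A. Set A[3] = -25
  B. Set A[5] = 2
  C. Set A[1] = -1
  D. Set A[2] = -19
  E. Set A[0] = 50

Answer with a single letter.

Answer: A

Derivation:
Option A: A[3] -4->-25, delta=-21, new_sum=98+(-21)=77 <-- matches target
Option B: A[5] 37->2, delta=-35, new_sum=98+(-35)=63
Option C: A[1] -2->-1, delta=1, new_sum=98+(1)=99
Option D: A[2] 12->-19, delta=-31, new_sum=98+(-31)=67
Option E: A[0] 9->50, delta=41, new_sum=98+(41)=139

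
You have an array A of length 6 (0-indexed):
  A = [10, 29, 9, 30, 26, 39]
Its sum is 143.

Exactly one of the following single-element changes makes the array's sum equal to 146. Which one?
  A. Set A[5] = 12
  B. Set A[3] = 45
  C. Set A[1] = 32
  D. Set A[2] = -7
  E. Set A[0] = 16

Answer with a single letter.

Answer: C

Derivation:
Option A: A[5] 39->12, delta=-27, new_sum=143+(-27)=116
Option B: A[3] 30->45, delta=15, new_sum=143+(15)=158
Option C: A[1] 29->32, delta=3, new_sum=143+(3)=146 <-- matches target
Option D: A[2] 9->-7, delta=-16, new_sum=143+(-16)=127
Option E: A[0] 10->16, delta=6, new_sum=143+(6)=149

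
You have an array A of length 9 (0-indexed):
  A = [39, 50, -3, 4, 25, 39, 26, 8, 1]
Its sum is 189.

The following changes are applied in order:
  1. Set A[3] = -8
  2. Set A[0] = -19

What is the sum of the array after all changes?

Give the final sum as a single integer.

Initial sum: 189
Change 1: A[3] 4 -> -8, delta = -12, sum = 177
Change 2: A[0] 39 -> -19, delta = -58, sum = 119

Answer: 119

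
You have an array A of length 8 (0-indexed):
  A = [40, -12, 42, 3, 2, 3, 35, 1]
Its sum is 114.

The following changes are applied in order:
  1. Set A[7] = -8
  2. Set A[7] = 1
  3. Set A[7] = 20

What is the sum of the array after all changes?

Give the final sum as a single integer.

Initial sum: 114
Change 1: A[7] 1 -> -8, delta = -9, sum = 105
Change 2: A[7] -8 -> 1, delta = 9, sum = 114
Change 3: A[7] 1 -> 20, delta = 19, sum = 133

Answer: 133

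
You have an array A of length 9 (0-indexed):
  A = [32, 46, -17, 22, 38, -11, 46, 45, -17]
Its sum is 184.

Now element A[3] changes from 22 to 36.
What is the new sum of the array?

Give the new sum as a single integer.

Answer: 198

Derivation:
Old value at index 3: 22
New value at index 3: 36
Delta = 36 - 22 = 14
New sum = old_sum + delta = 184 + (14) = 198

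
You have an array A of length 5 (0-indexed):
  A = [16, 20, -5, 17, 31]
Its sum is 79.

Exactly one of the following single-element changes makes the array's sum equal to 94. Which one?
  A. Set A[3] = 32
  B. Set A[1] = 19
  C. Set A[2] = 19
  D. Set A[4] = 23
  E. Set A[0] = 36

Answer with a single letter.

Option A: A[3] 17->32, delta=15, new_sum=79+(15)=94 <-- matches target
Option B: A[1] 20->19, delta=-1, new_sum=79+(-1)=78
Option C: A[2] -5->19, delta=24, new_sum=79+(24)=103
Option D: A[4] 31->23, delta=-8, new_sum=79+(-8)=71
Option E: A[0] 16->36, delta=20, new_sum=79+(20)=99

Answer: A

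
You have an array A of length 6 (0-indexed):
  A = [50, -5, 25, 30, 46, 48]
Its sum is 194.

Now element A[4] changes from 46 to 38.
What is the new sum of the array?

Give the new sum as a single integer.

Answer: 186

Derivation:
Old value at index 4: 46
New value at index 4: 38
Delta = 38 - 46 = -8
New sum = old_sum + delta = 194 + (-8) = 186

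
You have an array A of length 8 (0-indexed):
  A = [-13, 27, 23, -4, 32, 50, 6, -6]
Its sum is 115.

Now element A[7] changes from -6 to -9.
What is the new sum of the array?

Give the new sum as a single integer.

Old value at index 7: -6
New value at index 7: -9
Delta = -9 - -6 = -3
New sum = old_sum + delta = 115 + (-3) = 112

Answer: 112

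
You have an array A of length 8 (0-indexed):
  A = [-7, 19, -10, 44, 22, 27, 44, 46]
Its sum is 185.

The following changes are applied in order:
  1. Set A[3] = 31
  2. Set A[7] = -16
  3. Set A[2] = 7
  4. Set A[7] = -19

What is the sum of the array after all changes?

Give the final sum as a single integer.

Answer: 124

Derivation:
Initial sum: 185
Change 1: A[3] 44 -> 31, delta = -13, sum = 172
Change 2: A[7] 46 -> -16, delta = -62, sum = 110
Change 3: A[2] -10 -> 7, delta = 17, sum = 127
Change 4: A[7] -16 -> -19, delta = -3, sum = 124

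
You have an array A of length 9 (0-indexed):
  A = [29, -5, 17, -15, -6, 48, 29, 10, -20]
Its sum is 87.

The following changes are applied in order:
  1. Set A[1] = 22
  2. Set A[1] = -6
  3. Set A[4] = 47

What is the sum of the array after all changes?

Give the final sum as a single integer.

Initial sum: 87
Change 1: A[1] -5 -> 22, delta = 27, sum = 114
Change 2: A[1] 22 -> -6, delta = -28, sum = 86
Change 3: A[4] -6 -> 47, delta = 53, sum = 139

Answer: 139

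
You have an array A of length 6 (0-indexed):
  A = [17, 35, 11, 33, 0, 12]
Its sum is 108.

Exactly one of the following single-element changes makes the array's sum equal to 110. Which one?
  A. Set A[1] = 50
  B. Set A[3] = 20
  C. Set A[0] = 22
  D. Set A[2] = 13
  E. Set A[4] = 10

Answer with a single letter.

Answer: D

Derivation:
Option A: A[1] 35->50, delta=15, new_sum=108+(15)=123
Option B: A[3] 33->20, delta=-13, new_sum=108+(-13)=95
Option C: A[0] 17->22, delta=5, new_sum=108+(5)=113
Option D: A[2] 11->13, delta=2, new_sum=108+(2)=110 <-- matches target
Option E: A[4] 0->10, delta=10, new_sum=108+(10)=118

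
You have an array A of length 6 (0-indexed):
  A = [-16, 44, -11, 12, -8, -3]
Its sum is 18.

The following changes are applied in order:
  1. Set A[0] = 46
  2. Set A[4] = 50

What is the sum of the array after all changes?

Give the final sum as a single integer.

Initial sum: 18
Change 1: A[0] -16 -> 46, delta = 62, sum = 80
Change 2: A[4] -8 -> 50, delta = 58, sum = 138

Answer: 138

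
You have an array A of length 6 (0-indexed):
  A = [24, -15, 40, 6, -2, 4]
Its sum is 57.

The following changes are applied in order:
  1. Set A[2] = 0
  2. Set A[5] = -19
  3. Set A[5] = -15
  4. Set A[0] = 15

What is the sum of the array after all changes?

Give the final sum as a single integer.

Initial sum: 57
Change 1: A[2] 40 -> 0, delta = -40, sum = 17
Change 2: A[5] 4 -> -19, delta = -23, sum = -6
Change 3: A[5] -19 -> -15, delta = 4, sum = -2
Change 4: A[0] 24 -> 15, delta = -9, sum = -11

Answer: -11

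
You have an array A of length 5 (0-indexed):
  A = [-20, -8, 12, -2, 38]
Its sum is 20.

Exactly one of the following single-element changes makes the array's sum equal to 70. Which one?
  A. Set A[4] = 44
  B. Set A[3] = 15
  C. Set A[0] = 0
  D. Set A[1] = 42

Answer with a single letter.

Option A: A[4] 38->44, delta=6, new_sum=20+(6)=26
Option B: A[3] -2->15, delta=17, new_sum=20+(17)=37
Option C: A[0] -20->0, delta=20, new_sum=20+(20)=40
Option D: A[1] -8->42, delta=50, new_sum=20+(50)=70 <-- matches target

Answer: D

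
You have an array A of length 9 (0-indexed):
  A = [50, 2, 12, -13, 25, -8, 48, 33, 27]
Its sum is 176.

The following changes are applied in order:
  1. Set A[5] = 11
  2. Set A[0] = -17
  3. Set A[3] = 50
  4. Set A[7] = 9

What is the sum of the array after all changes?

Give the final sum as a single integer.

Initial sum: 176
Change 1: A[5] -8 -> 11, delta = 19, sum = 195
Change 2: A[0] 50 -> -17, delta = -67, sum = 128
Change 3: A[3] -13 -> 50, delta = 63, sum = 191
Change 4: A[7] 33 -> 9, delta = -24, sum = 167

Answer: 167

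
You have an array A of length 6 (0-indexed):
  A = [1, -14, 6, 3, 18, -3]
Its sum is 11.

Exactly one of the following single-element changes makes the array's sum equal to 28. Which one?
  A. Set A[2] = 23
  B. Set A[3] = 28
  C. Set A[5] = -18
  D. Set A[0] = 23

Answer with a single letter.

Answer: A

Derivation:
Option A: A[2] 6->23, delta=17, new_sum=11+(17)=28 <-- matches target
Option B: A[3] 3->28, delta=25, new_sum=11+(25)=36
Option C: A[5] -3->-18, delta=-15, new_sum=11+(-15)=-4
Option D: A[0] 1->23, delta=22, new_sum=11+(22)=33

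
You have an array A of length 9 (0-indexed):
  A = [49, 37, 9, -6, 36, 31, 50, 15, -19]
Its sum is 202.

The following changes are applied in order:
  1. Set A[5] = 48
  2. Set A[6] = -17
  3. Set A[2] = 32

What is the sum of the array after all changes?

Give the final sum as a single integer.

Initial sum: 202
Change 1: A[5] 31 -> 48, delta = 17, sum = 219
Change 2: A[6] 50 -> -17, delta = -67, sum = 152
Change 3: A[2] 9 -> 32, delta = 23, sum = 175

Answer: 175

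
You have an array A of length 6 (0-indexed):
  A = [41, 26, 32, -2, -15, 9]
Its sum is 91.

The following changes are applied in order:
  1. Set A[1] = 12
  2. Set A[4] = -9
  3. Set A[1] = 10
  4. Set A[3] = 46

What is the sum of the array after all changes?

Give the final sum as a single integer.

Answer: 129

Derivation:
Initial sum: 91
Change 1: A[1] 26 -> 12, delta = -14, sum = 77
Change 2: A[4] -15 -> -9, delta = 6, sum = 83
Change 3: A[1] 12 -> 10, delta = -2, sum = 81
Change 4: A[3] -2 -> 46, delta = 48, sum = 129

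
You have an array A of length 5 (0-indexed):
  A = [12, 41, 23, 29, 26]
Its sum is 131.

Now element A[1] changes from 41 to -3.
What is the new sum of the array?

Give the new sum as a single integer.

Answer: 87

Derivation:
Old value at index 1: 41
New value at index 1: -3
Delta = -3 - 41 = -44
New sum = old_sum + delta = 131 + (-44) = 87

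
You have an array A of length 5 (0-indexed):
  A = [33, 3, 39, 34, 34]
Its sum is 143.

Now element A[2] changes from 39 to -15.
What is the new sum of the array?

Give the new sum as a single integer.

Answer: 89

Derivation:
Old value at index 2: 39
New value at index 2: -15
Delta = -15 - 39 = -54
New sum = old_sum + delta = 143 + (-54) = 89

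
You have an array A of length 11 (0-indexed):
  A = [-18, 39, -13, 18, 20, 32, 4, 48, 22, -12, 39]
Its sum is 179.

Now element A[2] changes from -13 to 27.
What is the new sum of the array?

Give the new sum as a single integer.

Answer: 219

Derivation:
Old value at index 2: -13
New value at index 2: 27
Delta = 27 - -13 = 40
New sum = old_sum + delta = 179 + (40) = 219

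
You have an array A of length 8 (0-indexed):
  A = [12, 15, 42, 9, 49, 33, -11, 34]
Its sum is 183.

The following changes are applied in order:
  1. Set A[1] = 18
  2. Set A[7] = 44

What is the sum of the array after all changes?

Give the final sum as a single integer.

Initial sum: 183
Change 1: A[1] 15 -> 18, delta = 3, sum = 186
Change 2: A[7] 34 -> 44, delta = 10, sum = 196

Answer: 196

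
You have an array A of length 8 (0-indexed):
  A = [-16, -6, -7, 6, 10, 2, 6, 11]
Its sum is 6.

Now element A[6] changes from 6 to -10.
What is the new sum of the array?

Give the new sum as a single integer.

Old value at index 6: 6
New value at index 6: -10
Delta = -10 - 6 = -16
New sum = old_sum + delta = 6 + (-16) = -10

Answer: -10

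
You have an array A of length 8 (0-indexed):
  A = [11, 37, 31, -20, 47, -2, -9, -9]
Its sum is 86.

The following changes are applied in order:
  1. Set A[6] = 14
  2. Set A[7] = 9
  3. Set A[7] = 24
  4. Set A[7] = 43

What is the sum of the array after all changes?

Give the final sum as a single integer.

Answer: 161

Derivation:
Initial sum: 86
Change 1: A[6] -9 -> 14, delta = 23, sum = 109
Change 2: A[7] -9 -> 9, delta = 18, sum = 127
Change 3: A[7] 9 -> 24, delta = 15, sum = 142
Change 4: A[7] 24 -> 43, delta = 19, sum = 161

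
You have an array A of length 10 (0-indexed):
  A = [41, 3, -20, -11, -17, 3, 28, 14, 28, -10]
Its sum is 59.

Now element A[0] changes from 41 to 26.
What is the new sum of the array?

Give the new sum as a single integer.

Answer: 44

Derivation:
Old value at index 0: 41
New value at index 0: 26
Delta = 26 - 41 = -15
New sum = old_sum + delta = 59 + (-15) = 44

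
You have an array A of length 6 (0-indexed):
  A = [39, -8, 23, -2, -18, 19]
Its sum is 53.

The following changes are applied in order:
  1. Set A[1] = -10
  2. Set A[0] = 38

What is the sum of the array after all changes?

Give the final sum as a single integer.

Answer: 50

Derivation:
Initial sum: 53
Change 1: A[1] -8 -> -10, delta = -2, sum = 51
Change 2: A[0] 39 -> 38, delta = -1, sum = 50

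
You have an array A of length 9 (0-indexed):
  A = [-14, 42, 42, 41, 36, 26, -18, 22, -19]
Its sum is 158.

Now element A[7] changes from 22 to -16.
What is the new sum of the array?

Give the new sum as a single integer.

Old value at index 7: 22
New value at index 7: -16
Delta = -16 - 22 = -38
New sum = old_sum + delta = 158 + (-38) = 120

Answer: 120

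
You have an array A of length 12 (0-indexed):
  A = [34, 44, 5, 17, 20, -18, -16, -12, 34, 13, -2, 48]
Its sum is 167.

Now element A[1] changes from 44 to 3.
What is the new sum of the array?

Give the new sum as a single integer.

Old value at index 1: 44
New value at index 1: 3
Delta = 3 - 44 = -41
New sum = old_sum + delta = 167 + (-41) = 126

Answer: 126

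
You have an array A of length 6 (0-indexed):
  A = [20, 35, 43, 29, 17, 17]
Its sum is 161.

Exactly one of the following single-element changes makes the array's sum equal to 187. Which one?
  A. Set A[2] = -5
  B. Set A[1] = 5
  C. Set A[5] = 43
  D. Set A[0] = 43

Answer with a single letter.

Answer: C

Derivation:
Option A: A[2] 43->-5, delta=-48, new_sum=161+(-48)=113
Option B: A[1] 35->5, delta=-30, new_sum=161+(-30)=131
Option C: A[5] 17->43, delta=26, new_sum=161+(26)=187 <-- matches target
Option D: A[0] 20->43, delta=23, new_sum=161+(23)=184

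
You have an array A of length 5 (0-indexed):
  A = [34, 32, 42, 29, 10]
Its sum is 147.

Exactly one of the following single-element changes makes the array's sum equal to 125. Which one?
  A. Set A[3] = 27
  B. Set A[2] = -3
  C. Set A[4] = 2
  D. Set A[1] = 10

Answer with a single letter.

Option A: A[3] 29->27, delta=-2, new_sum=147+(-2)=145
Option B: A[2] 42->-3, delta=-45, new_sum=147+(-45)=102
Option C: A[4] 10->2, delta=-8, new_sum=147+(-8)=139
Option D: A[1] 32->10, delta=-22, new_sum=147+(-22)=125 <-- matches target

Answer: D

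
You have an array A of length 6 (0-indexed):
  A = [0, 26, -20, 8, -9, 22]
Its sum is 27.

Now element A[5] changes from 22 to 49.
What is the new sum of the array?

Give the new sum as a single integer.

Old value at index 5: 22
New value at index 5: 49
Delta = 49 - 22 = 27
New sum = old_sum + delta = 27 + (27) = 54

Answer: 54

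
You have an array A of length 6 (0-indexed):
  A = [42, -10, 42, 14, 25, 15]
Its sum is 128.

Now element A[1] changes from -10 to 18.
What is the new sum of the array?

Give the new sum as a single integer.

Old value at index 1: -10
New value at index 1: 18
Delta = 18 - -10 = 28
New sum = old_sum + delta = 128 + (28) = 156

Answer: 156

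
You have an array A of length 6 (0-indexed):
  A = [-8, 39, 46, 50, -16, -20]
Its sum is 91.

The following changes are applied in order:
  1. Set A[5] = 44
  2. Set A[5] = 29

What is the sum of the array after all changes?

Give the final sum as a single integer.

Initial sum: 91
Change 1: A[5] -20 -> 44, delta = 64, sum = 155
Change 2: A[5] 44 -> 29, delta = -15, sum = 140

Answer: 140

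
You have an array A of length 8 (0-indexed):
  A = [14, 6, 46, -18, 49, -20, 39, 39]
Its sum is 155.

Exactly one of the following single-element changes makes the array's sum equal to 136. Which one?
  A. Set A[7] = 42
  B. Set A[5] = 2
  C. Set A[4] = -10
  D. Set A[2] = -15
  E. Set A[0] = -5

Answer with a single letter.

Answer: E

Derivation:
Option A: A[7] 39->42, delta=3, new_sum=155+(3)=158
Option B: A[5] -20->2, delta=22, new_sum=155+(22)=177
Option C: A[4] 49->-10, delta=-59, new_sum=155+(-59)=96
Option D: A[2] 46->-15, delta=-61, new_sum=155+(-61)=94
Option E: A[0] 14->-5, delta=-19, new_sum=155+(-19)=136 <-- matches target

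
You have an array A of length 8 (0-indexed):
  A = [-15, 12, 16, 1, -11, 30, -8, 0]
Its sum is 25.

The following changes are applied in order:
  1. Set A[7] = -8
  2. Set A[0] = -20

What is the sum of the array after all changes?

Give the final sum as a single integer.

Answer: 12

Derivation:
Initial sum: 25
Change 1: A[7] 0 -> -8, delta = -8, sum = 17
Change 2: A[0] -15 -> -20, delta = -5, sum = 12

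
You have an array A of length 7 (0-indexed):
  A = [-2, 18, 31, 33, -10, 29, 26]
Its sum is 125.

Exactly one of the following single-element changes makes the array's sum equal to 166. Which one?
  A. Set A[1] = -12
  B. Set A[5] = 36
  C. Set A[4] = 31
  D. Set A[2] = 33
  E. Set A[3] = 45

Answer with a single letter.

Answer: C

Derivation:
Option A: A[1] 18->-12, delta=-30, new_sum=125+(-30)=95
Option B: A[5] 29->36, delta=7, new_sum=125+(7)=132
Option C: A[4] -10->31, delta=41, new_sum=125+(41)=166 <-- matches target
Option D: A[2] 31->33, delta=2, new_sum=125+(2)=127
Option E: A[3] 33->45, delta=12, new_sum=125+(12)=137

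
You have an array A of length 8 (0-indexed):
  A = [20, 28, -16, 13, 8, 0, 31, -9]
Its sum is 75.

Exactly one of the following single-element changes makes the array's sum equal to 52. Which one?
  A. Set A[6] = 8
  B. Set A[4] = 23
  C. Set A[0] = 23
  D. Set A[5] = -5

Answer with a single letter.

Answer: A

Derivation:
Option A: A[6] 31->8, delta=-23, new_sum=75+(-23)=52 <-- matches target
Option B: A[4] 8->23, delta=15, new_sum=75+(15)=90
Option C: A[0] 20->23, delta=3, new_sum=75+(3)=78
Option D: A[5] 0->-5, delta=-5, new_sum=75+(-5)=70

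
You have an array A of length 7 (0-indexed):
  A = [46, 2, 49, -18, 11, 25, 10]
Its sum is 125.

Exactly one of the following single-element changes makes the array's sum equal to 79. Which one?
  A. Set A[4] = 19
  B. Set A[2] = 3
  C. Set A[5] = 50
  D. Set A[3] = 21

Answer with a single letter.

Answer: B

Derivation:
Option A: A[4] 11->19, delta=8, new_sum=125+(8)=133
Option B: A[2] 49->3, delta=-46, new_sum=125+(-46)=79 <-- matches target
Option C: A[5] 25->50, delta=25, new_sum=125+(25)=150
Option D: A[3] -18->21, delta=39, new_sum=125+(39)=164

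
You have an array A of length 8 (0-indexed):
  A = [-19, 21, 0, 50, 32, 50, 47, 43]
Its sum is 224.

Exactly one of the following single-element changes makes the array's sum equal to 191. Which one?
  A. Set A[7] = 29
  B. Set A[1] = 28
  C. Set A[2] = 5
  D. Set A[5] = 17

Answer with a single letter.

Answer: D

Derivation:
Option A: A[7] 43->29, delta=-14, new_sum=224+(-14)=210
Option B: A[1] 21->28, delta=7, new_sum=224+(7)=231
Option C: A[2] 0->5, delta=5, new_sum=224+(5)=229
Option D: A[5] 50->17, delta=-33, new_sum=224+(-33)=191 <-- matches target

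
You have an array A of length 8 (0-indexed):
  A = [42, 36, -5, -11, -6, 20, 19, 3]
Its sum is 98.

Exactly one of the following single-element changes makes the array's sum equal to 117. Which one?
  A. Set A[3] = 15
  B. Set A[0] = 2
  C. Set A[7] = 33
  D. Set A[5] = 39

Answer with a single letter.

Option A: A[3] -11->15, delta=26, new_sum=98+(26)=124
Option B: A[0] 42->2, delta=-40, new_sum=98+(-40)=58
Option C: A[7] 3->33, delta=30, new_sum=98+(30)=128
Option D: A[5] 20->39, delta=19, new_sum=98+(19)=117 <-- matches target

Answer: D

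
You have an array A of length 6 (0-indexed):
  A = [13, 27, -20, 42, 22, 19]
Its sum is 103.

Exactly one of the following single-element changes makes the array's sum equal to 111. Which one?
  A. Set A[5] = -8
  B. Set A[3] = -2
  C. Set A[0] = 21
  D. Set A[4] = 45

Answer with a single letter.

Answer: C

Derivation:
Option A: A[5] 19->-8, delta=-27, new_sum=103+(-27)=76
Option B: A[3] 42->-2, delta=-44, new_sum=103+(-44)=59
Option C: A[0] 13->21, delta=8, new_sum=103+(8)=111 <-- matches target
Option D: A[4] 22->45, delta=23, new_sum=103+(23)=126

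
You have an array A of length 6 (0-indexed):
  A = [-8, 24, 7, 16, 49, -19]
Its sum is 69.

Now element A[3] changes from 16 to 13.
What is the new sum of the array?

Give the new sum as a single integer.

Answer: 66

Derivation:
Old value at index 3: 16
New value at index 3: 13
Delta = 13 - 16 = -3
New sum = old_sum + delta = 69 + (-3) = 66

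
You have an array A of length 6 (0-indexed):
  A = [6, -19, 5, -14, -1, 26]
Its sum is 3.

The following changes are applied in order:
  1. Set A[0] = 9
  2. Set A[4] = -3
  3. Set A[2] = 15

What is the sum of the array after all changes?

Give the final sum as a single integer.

Answer: 14

Derivation:
Initial sum: 3
Change 1: A[0] 6 -> 9, delta = 3, sum = 6
Change 2: A[4] -1 -> -3, delta = -2, sum = 4
Change 3: A[2] 5 -> 15, delta = 10, sum = 14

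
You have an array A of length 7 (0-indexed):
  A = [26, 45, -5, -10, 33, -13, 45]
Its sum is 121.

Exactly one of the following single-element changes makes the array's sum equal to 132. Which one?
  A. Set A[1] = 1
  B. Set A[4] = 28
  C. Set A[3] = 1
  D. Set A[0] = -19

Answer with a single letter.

Answer: C

Derivation:
Option A: A[1] 45->1, delta=-44, new_sum=121+(-44)=77
Option B: A[4] 33->28, delta=-5, new_sum=121+(-5)=116
Option C: A[3] -10->1, delta=11, new_sum=121+(11)=132 <-- matches target
Option D: A[0] 26->-19, delta=-45, new_sum=121+(-45)=76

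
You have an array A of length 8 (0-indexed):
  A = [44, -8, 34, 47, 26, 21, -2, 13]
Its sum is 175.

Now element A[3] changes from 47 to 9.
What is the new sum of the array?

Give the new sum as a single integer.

Old value at index 3: 47
New value at index 3: 9
Delta = 9 - 47 = -38
New sum = old_sum + delta = 175 + (-38) = 137

Answer: 137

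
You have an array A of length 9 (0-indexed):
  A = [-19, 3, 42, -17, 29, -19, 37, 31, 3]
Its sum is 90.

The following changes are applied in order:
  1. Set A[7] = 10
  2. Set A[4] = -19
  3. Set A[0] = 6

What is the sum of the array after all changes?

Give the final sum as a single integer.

Answer: 46

Derivation:
Initial sum: 90
Change 1: A[7] 31 -> 10, delta = -21, sum = 69
Change 2: A[4] 29 -> -19, delta = -48, sum = 21
Change 3: A[0] -19 -> 6, delta = 25, sum = 46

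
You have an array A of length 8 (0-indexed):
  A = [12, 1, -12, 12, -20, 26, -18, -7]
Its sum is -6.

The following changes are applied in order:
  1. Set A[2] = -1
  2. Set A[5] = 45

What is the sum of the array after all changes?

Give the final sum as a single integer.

Initial sum: -6
Change 1: A[2] -12 -> -1, delta = 11, sum = 5
Change 2: A[5] 26 -> 45, delta = 19, sum = 24

Answer: 24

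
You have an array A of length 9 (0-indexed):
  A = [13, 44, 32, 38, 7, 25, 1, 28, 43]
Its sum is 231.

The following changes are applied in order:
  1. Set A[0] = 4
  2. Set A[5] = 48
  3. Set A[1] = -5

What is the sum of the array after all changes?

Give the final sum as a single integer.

Initial sum: 231
Change 1: A[0] 13 -> 4, delta = -9, sum = 222
Change 2: A[5] 25 -> 48, delta = 23, sum = 245
Change 3: A[1] 44 -> -5, delta = -49, sum = 196

Answer: 196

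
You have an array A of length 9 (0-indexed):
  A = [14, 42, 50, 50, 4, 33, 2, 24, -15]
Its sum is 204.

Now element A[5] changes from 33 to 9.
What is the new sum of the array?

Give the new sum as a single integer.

Old value at index 5: 33
New value at index 5: 9
Delta = 9 - 33 = -24
New sum = old_sum + delta = 204 + (-24) = 180

Answer: 180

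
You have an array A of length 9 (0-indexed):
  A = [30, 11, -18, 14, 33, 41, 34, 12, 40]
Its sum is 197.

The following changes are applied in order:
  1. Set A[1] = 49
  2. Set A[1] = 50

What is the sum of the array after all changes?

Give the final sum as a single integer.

Initial sum: 197
Change 1: A[1] 11 -> 49, delta = 38, sum = 235
Change 2: A[1] 49 -> 50, delta = 1, sum = 236

Answer: 236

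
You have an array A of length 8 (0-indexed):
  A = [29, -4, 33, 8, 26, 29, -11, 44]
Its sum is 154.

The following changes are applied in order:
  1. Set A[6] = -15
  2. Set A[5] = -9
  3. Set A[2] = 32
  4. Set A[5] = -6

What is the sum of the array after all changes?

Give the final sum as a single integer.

Initial sum: 154
Change 1: A[6] -11 -> -15, delta = -4, sum = 150
Change 2: A[5] 29 -> -9, delta = -38, sum = 112
Change 3: A[2] 33 -> 32, delta = -1, sum = 111
Change 4: A[5] -9 -> -6, delta = 3, sum = 114

Answer: 114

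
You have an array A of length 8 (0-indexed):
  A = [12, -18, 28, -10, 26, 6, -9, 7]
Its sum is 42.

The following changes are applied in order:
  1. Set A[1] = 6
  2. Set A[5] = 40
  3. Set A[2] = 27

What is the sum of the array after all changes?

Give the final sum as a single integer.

Initial sum: 42
Change 1: A[1] -18 -> 6, delta = 24, sum = 66
Change 2: A[5] 6 -> 40, delta = 34, sum = 100
Change 3: A[2] 28 -> 27, delta = -1, sum = 99

Answer: 99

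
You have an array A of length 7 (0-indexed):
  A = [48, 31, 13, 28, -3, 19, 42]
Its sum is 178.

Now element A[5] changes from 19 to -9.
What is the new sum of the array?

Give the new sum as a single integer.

Old value at index 5: 19
New value at index 5: -9
Delta = -9 - 19 = -28
New sum = old_sum + delta = 178 + (-28) = 150

Answer: 150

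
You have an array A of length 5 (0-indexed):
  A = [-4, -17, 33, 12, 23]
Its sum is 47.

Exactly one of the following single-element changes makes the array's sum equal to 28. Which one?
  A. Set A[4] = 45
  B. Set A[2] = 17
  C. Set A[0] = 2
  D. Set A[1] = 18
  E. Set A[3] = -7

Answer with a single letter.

Option A: A[4] 23->45, delta=22, new_sum=47+(22)=69
Option B: A[2] 33->17, delta=-16, new_sum=47+(-16)=31
Option C: A[0] -4->2, delta=6, new_sum=47+(6)=53
Option D: A[1] -17->18, delta=35, new_sum=47+(35)=82
Option E: A[3] 12->-7, delta=-19, new_sum=47+(-19)=28 <-- matches target

Answer: E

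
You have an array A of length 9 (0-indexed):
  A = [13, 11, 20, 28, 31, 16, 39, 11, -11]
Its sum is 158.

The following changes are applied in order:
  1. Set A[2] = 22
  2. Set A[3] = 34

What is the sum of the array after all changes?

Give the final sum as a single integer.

Answer: 166

Derivation:
Initial sum: 158
Change 1: A[2] 20 -> 22, delta = 2, sum = 160
Change 2: A[3] 28 -> 34, delta = 6, sum = 166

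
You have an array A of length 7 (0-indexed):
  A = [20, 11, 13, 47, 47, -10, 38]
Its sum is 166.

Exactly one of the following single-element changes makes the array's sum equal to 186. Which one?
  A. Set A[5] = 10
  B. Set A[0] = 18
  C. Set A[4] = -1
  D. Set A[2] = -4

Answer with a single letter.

Option A: A[5] -10->10, delta=20, new_sum=166+(20)=186 <-- matches target
Option B: A[0] 20->18, delta=-2, new_sum=166+(-2)=164
Option C: A[4] 47->-1, delta=-48, new_sum=166+(-48)=118
Option D: A[2] 13->-4, delta=-17, new_sum=166+(-17)=149

Answer: A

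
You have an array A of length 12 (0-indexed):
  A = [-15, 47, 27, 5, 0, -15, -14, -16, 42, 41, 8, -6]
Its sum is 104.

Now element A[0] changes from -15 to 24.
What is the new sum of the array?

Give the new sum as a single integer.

Old value at index 0: -15
New value at index 0: 24
Delta = 24 - -15 = 39
New sum = old_sum + delta = 104 + (39) = 143

Answer: 143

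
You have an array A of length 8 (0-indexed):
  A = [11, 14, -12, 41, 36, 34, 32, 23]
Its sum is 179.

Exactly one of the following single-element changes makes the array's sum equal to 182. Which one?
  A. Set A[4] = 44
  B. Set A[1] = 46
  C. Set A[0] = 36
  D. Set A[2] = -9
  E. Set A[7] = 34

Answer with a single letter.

Answer: D

Derivation:
Option A: A[4] 36->44, delta=8, new_sum=179+(8)=187
Option B: A[1] 14->46, delta=32, new_sum=179+(32)=211
Option C: A[0] 11->36, delta=25, new_sum=179+(25)=204
Option D: A[2] -12->-9, delta=3, new_sum=179+(3)=182 <-- matches target
Option E: A[7] 23->34, delta=11, new_sum=179+(11)=190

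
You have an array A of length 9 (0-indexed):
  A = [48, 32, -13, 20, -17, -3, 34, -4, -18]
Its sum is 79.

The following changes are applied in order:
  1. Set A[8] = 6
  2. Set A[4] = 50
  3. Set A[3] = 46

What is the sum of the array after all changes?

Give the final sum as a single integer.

Initial sum: 79
Change 1: A[8] -18 -> 6, delta = 24, sum = 103
Change 2: A[4] -17 -> 50, delta = 67, sum = 170
Change 3: A[3] 20 -> 46, delta = 26, sum = 196

Answer: 196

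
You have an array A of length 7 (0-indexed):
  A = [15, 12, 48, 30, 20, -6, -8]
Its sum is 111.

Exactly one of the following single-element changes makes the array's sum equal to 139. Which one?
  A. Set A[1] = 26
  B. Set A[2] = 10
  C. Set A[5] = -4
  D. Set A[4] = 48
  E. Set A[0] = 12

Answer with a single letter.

Option A: A[1] 12->26, delta=14, new_sum=111+(14)=125
Option B: A[2] 48->10, delta=-38, new_sum=111+(-38)=73
Option C: A[5] -6->-4, delta=2, new_sum=111+(2)=113
Option D: A[4] 20->48, delta=28, new_sum=111+(28)=139 <-- matches target
Option E: A[0] 15->12, delta=-3, new_sum=111+(-3)=108

Answer: D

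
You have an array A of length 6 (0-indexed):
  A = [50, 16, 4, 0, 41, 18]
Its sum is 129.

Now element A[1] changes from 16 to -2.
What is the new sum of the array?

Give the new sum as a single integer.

Old value at index 1: 16
New value at index 1: -2
Delta = -2 - 16 = -18
New sum = old_sum + delta = 129 + (-18) = 111

Answer: 111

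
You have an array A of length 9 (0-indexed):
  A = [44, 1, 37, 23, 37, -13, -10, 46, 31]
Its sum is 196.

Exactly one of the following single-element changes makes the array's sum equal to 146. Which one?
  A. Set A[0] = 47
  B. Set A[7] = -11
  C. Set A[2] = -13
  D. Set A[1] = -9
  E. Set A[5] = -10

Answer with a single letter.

Option A: A[0] 44->47, delta=3, new_sum=196+(3)=199
Option B: A[7] 46->-11, delta=-57, new_sum=196+(-57)=139
Option C: A[2] 37->-13, delta=-50, new_sum=196+(-50)=146 <-- matches target
Option D: A[1] 1->-9, delta=-10, new_sum=196+(-10)=186
Option E: A[5] -13->-10, delta=3, new_sum=196+(3)=199

Answer: C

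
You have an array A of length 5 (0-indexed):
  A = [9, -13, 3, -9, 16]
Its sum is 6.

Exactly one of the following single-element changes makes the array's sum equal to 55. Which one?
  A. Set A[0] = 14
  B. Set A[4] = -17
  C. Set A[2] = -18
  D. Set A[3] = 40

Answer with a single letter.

Option A: A[0] 9->14, delta=5, new_sum=6+(5)=11
Option B: A[4] 16->-17, delta=-33, new_sum=6+(-33)=-27
Option C: A[2] 3->-18, delta=-21, new_sum=6+(-21)=-15
Option D: A[3] -9->40, delta=49, new_sum=6+(49)=55 <-- matches target

Answer: D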